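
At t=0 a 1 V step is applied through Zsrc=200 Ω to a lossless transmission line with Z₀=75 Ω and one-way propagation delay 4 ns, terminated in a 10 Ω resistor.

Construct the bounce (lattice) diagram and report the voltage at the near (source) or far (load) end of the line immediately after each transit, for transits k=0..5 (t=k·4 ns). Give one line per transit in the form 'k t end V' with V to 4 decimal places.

0 0 source 0.2727
1 4 load 0.0642
2 8 source -0.0306
3 12 load 0.0419
4 16 source 0.0748
5 20 load 0.0496

Γ_L=-0.764706, Γ_S=0.454545; launch V₁=1·75/275=0.272727
k=0 src: V=0.2727
k=1 load: inc=0.272727, refl=0.272727·-0.764706=-0.2086; V=0.000000+0.272727+-0.208556=0.0642
k=2 src: inc=-0.208556, refl=-0.208556·0.454545=-0.0948; V=0.272727+-0.208556+-0.094798=-0.0306
k=3 load: inc=-0.094798, refl=-0.094798·-0.764706=0.0725; V=0.064171+-0.094798+0.072493=0.0419
k=4 src: inc=0.072493, refl=0.072493·0.454545=0.0330; V=-0.030627+0.072493+0.032951=0.0748
k=5 load: inc=0.032951, refl=0.032951·-0.764706=-0.0252; V=0.041866+0.032951+-0.025198=0.0496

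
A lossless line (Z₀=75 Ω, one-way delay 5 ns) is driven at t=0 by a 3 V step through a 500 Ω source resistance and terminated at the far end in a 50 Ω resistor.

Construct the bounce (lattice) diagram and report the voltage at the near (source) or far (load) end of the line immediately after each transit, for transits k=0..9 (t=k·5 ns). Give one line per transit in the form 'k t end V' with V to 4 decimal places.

0 0 source 0.3913
1 5 load 0.3130
2 10 source 0.2552
3 15 load 0.2668
4 20 source 0.2753
5 25 load 0.2736
6 30 source 0.2723
7 35 load 0.2726
8 40 source 0.2728
9 45 load 0.2727

Γ_L=-0.200000, Γ_S=0.739130; launch V₁=3·75/575=0.391304
k=0 src: V=0.3913
k=1 load: inc=0.391304, refl=0.391304·-0.200000=-0.0783; V=0.000000+0.391304+-0.078261=0.3130
k=2 src: inc=-0.078261, refl=-0.078261·0.739130=-0.0578; V=0.391304+-0.078261+-0.057845=0.2552
k=3 load: inc=-0.057845, refl=-0.057845·-0.200000=0.0116; V=0.313043+-0.057845+0.011569=0.2668
k=4 src: inc=0.011569, refl=0.011569·0.739130=0.0086; V=0.255198+0.011569+0.008551=0.2753
k=5 load: inc=0.008551, refl=0.008551·-0.200000=-0.0017; V=0.266767+0.008551+-0.001710=0.2736
k=6 src: inc=-0.001710, refl=-0.001710·0.739130=-0.0013; V=0.275318+-0.001710+-0.001264=0.2723
k=7 load: inc=-0.001264, refl=-0.001264·-0.200000=0.0003; V=0.273608+-0.001264+0.000253=0.2726
k=8 src: inc=0.000253, refl=0.000253·0.739130=0.0002; V=0.272344+0.000253+0.000187=0.2728
k=9 load: inc=0.000187, refl=0.000187·-0.200000=-0.0000; V=0.272597+0.000187+-0.000037=0.2727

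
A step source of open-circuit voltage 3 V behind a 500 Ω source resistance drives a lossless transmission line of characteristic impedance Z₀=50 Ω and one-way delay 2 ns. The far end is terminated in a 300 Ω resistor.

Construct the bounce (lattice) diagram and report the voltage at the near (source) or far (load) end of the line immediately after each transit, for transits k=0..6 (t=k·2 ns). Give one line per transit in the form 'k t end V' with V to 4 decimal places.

Γ_L=0.714286, Γ_S=0.818182; launch V₁=3·50/550=0.272727
k=0 src: V=0.2727
k=1 load: inc=0.272727, refl=0.272727·0.714286=0.1948; V=0.000000+0.272727+0.194805=0.4675
k=2 src: inc=0.194805, refl=0.194805·0.818182=0.1594; V=0.272727+0.194805+0.159386=0.6269
k=3 load: inc=0.159386, refl=0.159386·0.714286=0.1138; V=0.467532+0.159386+0.113847=0.7408
k=4 src: inc=0.113847, refl=0.113847·0.818182=0.0931; V=0.626919+0.113847+0.093148=0.8339
k=5 load: inc=0.093148, refl=0.093148·0.714286=0.0665; V=0.740766+0.093148+0.066534=0.9004
k=6 src: inc=0.066534, refl=0.066534·0.818182=0.0544; V=0.833913+0.066534+0.054437=0.9549

0 0 source 0.2727
1 2 load 0.4675
2 4 source 0.6269
3 6 load 0.7408
4 8 source 0.8339
5 10 load 0.9004
6 12 source 0.9549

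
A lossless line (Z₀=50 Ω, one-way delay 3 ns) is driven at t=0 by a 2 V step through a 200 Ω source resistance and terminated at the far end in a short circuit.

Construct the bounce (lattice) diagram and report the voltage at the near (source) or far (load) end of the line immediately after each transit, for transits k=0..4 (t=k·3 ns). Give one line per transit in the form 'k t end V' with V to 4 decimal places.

Γ_L=-1.000000, Γ_S=0.600000; launch V₁=2·50/250=0.400000
k=0 src: V=0.4000
k=1 load: inc=0.400000, refl=0.400000·-1.000000=-0.4000; V=0.000000+0.400000+-0.400000=0.0000
k=2 src: inc=-0.400000, refl=-0.400000·0.600000=-0.2400; V=0.400000+-0.400000+-0.240000=-0.2400
k=3 load: inc=-0.240000, refl=-0.240000·-1.000000=0.2400; V=0.000000+-0.240000+0.240000=0.0000
k=4 src: inc=0.240000, refl=0.240000·0.600000=0.1440; V=-0.240000+0.240000+0.144000=0.1440

0 0 source 0.4000
1 3 load 0.0000
2 6 source -0.2400
3 9 load 0.0000
4 12 source 0.1440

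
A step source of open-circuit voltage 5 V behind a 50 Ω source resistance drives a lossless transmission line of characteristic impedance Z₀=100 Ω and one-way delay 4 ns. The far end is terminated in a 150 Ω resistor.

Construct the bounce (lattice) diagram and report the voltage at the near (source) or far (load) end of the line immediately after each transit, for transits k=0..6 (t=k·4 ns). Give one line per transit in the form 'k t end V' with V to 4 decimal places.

Γ_L=0.200000, Γ_S=-0.333333; launch V₁=5·100/150=3.333333
k=0 src: V=3.3333
k=1 load: inc=3.333333, refl=3.333333·0.200000=0.6667; V=0.000000+3.333333+0.666667=4.0000
k=2 src: inc=0.666667, refl=0.666667·-0.333333=-0.2222; V=3.333333+0.666667+-0.222222=3.7778
k=3 load: inc=-0.222222, refl=-0.222222·0.200000=-0.0444; V=4.000000+-0.222222+-0.044444=3.7333
k=4 src: inc=-0.044444, refl=-0.044444·-0.333333=0.0148; V=3.777778+-0.044444+0.014815=3.7481
k=5 load: inc=0.014815, refl=0.014815·0.200000=0.0030; V=3.733333+0.014815+0.002963=3.7511
k=6 src: inc=0.002963, refl=0.002963·-0.333333=-0.0010; V=3.748148+0.002963+-0.000988=3.7501

0 0 source 3.3333
1 4 load 4.0000
2 8 source 3.7778
3 12 load 3.7333
4 16 source 3.7481
5 20 load 3.7511
6 24 source 3.7501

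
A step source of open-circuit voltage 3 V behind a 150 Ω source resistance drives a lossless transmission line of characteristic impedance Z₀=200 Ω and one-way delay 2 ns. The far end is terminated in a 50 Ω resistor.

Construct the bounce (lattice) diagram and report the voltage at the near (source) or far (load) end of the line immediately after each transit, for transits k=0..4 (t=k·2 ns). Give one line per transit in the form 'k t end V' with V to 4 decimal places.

Γ_L=-0.600000, Γ_S=-0.142857; launch V₁=3·200/350=1.714286
k=0 src: V=1.7143
k=1 load: inc=1.714286, refl=1.714286·-0.600000=-1.0286; V=0.000000+1.714286+-1.028571=0.6857
k=2 src: inc=-1.028571, refl=-1.028571·-0.142857=0.1469; V=1.714286+-1.028571+0.146939=0.8327
k=3 load: inc=0.146939, refl=0.146939·-0.600000=-0.0882; V=0.685714+0.146939+-0.088163=0.7445
k=4 src: inc=-0.088163, refl=-0.088163·-0.142857=0.0126; V=0.832653+-0.088163+0.012595=0.7571

0 0 source 1.7143
1 2 load 0.6857
2 4 source 0.8327
3 6 load 0.7445
4 8 source 0.7571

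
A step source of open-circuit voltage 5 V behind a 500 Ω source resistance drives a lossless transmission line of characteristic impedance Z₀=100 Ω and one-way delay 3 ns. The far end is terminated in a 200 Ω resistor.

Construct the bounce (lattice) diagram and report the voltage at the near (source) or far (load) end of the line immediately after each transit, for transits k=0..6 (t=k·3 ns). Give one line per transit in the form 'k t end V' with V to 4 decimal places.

Γ_L=0.333333, Γ_S=0.666667; launch V₁=5·100/600=0.833333
k=0 src: V=0.8333
k=1 load: inc=0.833333, refl=0.833333·0.333333=0.2778; V=0.000000+0.833333+0.277778=1.1111
k=2 src: inc=0.277778, refl=0.277778·0.666667=0.1852; V=0.833333+0.277778+0.185185=1.2963
k=3 load: inc=0.185185, refl=0.185185·0.333333=0.0617; V=1.111111+0.185185+0.061728=1.3580
k=4 src: inc=0.061728, refl=0.061728·0.666667=0.0412; V=1.296296+0.061728+0.041152=1.3992
k=5 load: inc=0.041152, refl=0.041152·0.333333=0.0137; V=1.358025+0.041152+0.013717=1.4129
k=6 src: inc=0.013717, refl=0.013717·0.666667=0.0091; V=1.399177+0.013717+0.009145=1.4220

0 0 source 0.8333
1 3 load 1.1111
2 6 source 1.2963
3 9 load 1.3580
4 12 source 1.3992
5 15 load 1.4129
6 18 source 1.4220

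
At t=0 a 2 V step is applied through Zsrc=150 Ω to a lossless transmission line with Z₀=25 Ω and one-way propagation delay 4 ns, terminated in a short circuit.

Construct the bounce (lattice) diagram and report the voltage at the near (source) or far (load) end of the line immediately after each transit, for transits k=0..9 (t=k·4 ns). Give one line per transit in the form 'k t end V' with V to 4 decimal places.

0 0 source 0.2857
1 4 load 0.0000
2 8 source -0.2041
3 12 load 0.0000
4 16 source 0.1458
5 20 load 0.0000
6 24 source -0.1041
7 28 load 0.0000
8 32 source 0.0744
9 36 load 0.0000

Γ_L=-1.000000, Γ_S=0.714286; launch V₁=2·25/175=0.285714
k=0 src: V=0.2857
k=1 load: inc=0.285714, refl=0.285714·-1.000000=-0.2857; V=0.000000+0.285714+-0.285714=0.0000
k=2 src: inc=-0.285714, refl=-0.285714·0.714286=-0.2041; V=0.285714+-0.285714+-0.204082=-0.2041
k=3 load: inc=-0.204082, refl=-0.204082·-1.000000=0.2041; V=0.000000+-0.204082+0.204082=0.0000
k=4 src: inc=0.204082, refl=0.204082·0.714286=0.1458; V=-0.204082+0.204082+0.145773=0.1458
k=5 load: inc=0.145773, refl=0.145773·-1.000000=-0.1458; V=0.000000+0.145773+-0.145773=0.0000
k=6 src: inc=-0.145773, refl=-0.145773·0.714286=-0.1041; V=0.145773+-0.145773+-0.104123=-0.1041
k=7 load: inc=-0.104123, refl=-0.104123·-1.000000=0.1041; V=0.000000+-0.104123+0.104123=0.0000
k=8 src: inc=0.104123, refl=0.104123·0.714286=0.0744; V=-0.104123+0.104123+0.074374=0.0744
k=9 load: inc=0.074374, refl=0.074374·-1.000000=-0.0744; V=0.000000+0.074374+-0.074374=0.0000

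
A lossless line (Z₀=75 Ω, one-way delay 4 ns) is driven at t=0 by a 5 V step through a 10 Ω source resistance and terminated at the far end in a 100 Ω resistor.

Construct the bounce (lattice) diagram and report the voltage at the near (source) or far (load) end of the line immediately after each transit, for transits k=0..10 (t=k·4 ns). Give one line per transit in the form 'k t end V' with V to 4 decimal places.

Γ_L=0.142857, Γ_S=-0.764706; launch V₁=5·75/85=4.411765
k=0 src: V=4.4118
k=1 load: inc=4.411765, refl=4.411765·0.142857=0.6303; V=0.000000+4.411765+0.630252=5.0420
k=2 src: inc=0.630252, refl=0.630252·-0.764706=-0.4820; V=4.411765+0.630252+-0.481957=4.5601
k=3 load: inc=-0.481957, refl=-0.481957·0.142857=-0.0689; V=5.042017+-0.481957+-0.068851=4.4912
k=4 src: inc=-0.068851, refl=-0.068851·-0.764706=0.0527; V=4.560059+-0.068851+0.052651=4.5439
k=5 load: inc=0.052651, refl=0.052651·0.142857=0.0075; V=4.491208+0.052651+0.007522=4.5514
k=6 src: inc=0.007522, refl=0.007522·-0.764706=-0.0058; V=4.543859+0.007522+-0.005752=4.5456
k=7 load: inc=-0.005752, refl=-0.005752·0.142857=-0.0008; V=4.551381+-0.005752+-0.000822=4.5448
k=8 src: inc=-0.000822, refl=-0.000822·-0.764706=0.0006; V=4.545629+-0.000822+0.000628=4.5454
k=9 load: inc=0.000628, refl=0.000628·0.142857=0.0001; V=4.544807+0.000628+0.000090=4.5455
k=10 src: inc=0.000090, refl=0.000090·-0.764706=-0.0001; V=4.545436+0.000090+-0.000069=4.5455

0 0 source 4.4118
1 4 load 5.0420
2 8 source 4.5601
3 12 load 4.4912
4 16 source 4.5439
5 20 load 4.5514
6 24 source 4.5456
7 28 load 4.5448
8 32 source 4.5454
9 36 load 4.5455
10 40 source 4.5455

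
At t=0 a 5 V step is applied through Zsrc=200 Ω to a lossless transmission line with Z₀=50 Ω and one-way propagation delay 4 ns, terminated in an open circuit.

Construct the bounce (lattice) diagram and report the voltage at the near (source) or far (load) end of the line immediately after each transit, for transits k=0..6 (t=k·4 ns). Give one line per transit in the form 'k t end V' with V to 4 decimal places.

0 0 source 1.0000
1 4 load 2.0000
2 8 source 2.6000
3 12 load 3.2000
4 16 source 3.5600
5 20 load 3.9200
6 24 source 4.1360

Γ_L=1.000000, Γ_S=0.600000; launch V₁=5·50/250=1.000000
k=0 src: V=1.0000
k=1 load: inc=1.000000, refl=1.000000·1.000000=1.0000; V=0.000000+1.000000+1.000000=2.0000
k=2 src: inc=1.000000, refl=1.000000·0.600000=0.6000; V=1.000000+1.000000+0.600000=2.6000
k=3 load: inc=0.600000, refl=0.600000·1.000000=0.6000; V=2.000000+0.600000+0.600000=3.2000
k=4 src: inc=0.600000, refl=0.600000·0.600000=0.3600; V=2.600000+0.600000+0.360000=3.5600
k=5 load: inc=0.360000, refl=0.360000·1.000000=0.3600; V=3.200000+0.360000+0.360000=3.9200
k=6 src: inc=0.360000, refl=0.360000·0.600000=0.2160; V=3.560000+0.360000+0.216000=4.1360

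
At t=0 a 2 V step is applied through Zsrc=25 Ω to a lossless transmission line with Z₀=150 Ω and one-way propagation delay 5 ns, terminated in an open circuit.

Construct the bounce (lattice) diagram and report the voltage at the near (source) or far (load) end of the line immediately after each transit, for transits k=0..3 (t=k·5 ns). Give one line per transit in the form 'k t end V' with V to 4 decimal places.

0 0 source 1.7143
1 5 load 3.4286
2 10 source 2.2041
3 15 load 0.9796

Γ_L=1.000000, Γ_S=-0.714286; launch V₁=2·150/175=1.714286
k=0 src: V=1.7143
k=1 load: inc=1.714286, refl=1.714286·1.000000=1.7143; V=0.000000+1.714286+1.714286=3.4286
k=2 src: inc=1.714286, refl=1.714286·-0.714286=-1.2245; V=1.714286+1.714286+-1.224490=2.2041
k=3 load: inc=-1.224490, refl=-1.224490·1.000000=-1.2245; V=3.428571+-1.224490+-1.224490=0.9796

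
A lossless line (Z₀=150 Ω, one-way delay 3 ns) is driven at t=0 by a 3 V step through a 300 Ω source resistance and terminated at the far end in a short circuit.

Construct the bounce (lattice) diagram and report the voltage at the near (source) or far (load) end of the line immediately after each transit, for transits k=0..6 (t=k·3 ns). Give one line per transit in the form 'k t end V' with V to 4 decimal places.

0 0 source 1.0000
1 3 load 0.0000
2 6 source -0.3333
3 9 load 0.0000
4 12 source 0.1111
5 15 load 0.0000
6 18 source -0.0370

Γ_L=-1.000000, Γ_S=0.333333; launch V₁=3·150/450=1.000000
k=0 src: V=1.0000
k=1 load: inc=1.000000, refl=1.000000·-1.000000=-1.0000; V=0.000000+1.000000+-1.000000=0.0000
k=2 src: inc=-1.000000, refl=-1.000000·0.333333=-0.3333; V=1.000000+-1.000000+-0.333333=-0.3333
k=3 load: inc=-0.333333, refl=-0.333333·-1.000000=0.3333; V=0.000000+-0.333333+0.333333=0.0000
k=4 src: inc=0.333333, refl=0.333333·0.333333=0.1111; V=-0.333333+0.333333+0.111111=0.1111
k=5 load: inc=0.111111, refl=0.111111·-1.000000=-0.1111; V=0.000000+0.111111+-0.111111=0.0000
k=6 src: inc=-0.111111, refl=-0.111111·0.333333=-0.0370; V=0.111111+-0.111111+-0.037037=-0.0370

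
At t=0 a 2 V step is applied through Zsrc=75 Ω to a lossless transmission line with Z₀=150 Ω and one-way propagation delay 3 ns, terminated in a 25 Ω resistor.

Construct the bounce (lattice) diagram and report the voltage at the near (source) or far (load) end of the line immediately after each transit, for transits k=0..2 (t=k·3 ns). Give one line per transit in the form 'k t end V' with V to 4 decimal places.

Γ_L=-0.714286, Γ_S=-0.333333; launch V₁=2·150/225=1.333333
k=0 src: V=1.3333
k=1 load: inc=1.333333, refl=1.333333·-0.714286=-0.9524; V=0.000000+1.333333+-0.952381=0.3810
k=2 src: inc=-0.952381, refl=-0.952381·-0.333333=0.3175; V=1.333333+-0.952381+0.317460=0.6984

0 0 source 1.3333
1 3 load 0.3810
2 6 source 0.6984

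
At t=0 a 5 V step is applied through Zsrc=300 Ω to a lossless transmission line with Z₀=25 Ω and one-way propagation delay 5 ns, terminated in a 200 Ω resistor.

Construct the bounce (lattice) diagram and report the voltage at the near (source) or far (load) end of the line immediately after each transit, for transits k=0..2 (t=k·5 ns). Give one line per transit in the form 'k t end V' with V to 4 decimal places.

0 0 source 0.3846
1 5 load 0.6838
2 10 source 0.9369

Γ_L=0.777778, Γ_S=0.846154; launch V₁=5·25/325=0.384615
k=0 src: V=0.3846
k=1 load: inc=0.384615, refl=0.384615·0.777778=0.2991; V=0.000000+0.384615+0.299145=0.6838
k=2 src: inc=0.299145, refl=0.299145·0.846154=0.2531; V=0.384615+0.299145+0.253123=0.9369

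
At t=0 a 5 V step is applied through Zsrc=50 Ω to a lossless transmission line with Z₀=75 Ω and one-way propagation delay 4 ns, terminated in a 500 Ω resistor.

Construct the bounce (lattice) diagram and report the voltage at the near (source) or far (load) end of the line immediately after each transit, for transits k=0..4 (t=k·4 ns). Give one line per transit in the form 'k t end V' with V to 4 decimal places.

0 0 source 3.0000
1 4 load 5.2174
2 8 source 4.7739
3 12 load 4.4461
4 16 source 4.5117

Γ_L=0.739130, Γ_S=-0.200000; launch V₁=5·75/125=3.000000
k=0 src: V=3.0000
k=1 load: inc=3.000000, refl=3.000000·0.739130=2.2174; V=0.000000+3.000000+2.217391=5.2174
k=2 src: inc=2.217391, refl=2.217391·-0.200000=-0.4435; V=3.000000+2.217391+-0.443478=4.7739
k=3 load: inc=-0.443478, refl=-0.443478·0.739130=-0.3278; V=5.217391+-0.443478+-0.327788=4.4461
k=4 src: inc=-0.327788, refl=-0.327788·-0.200000=0.0656; V=4.773913+-0.327788+0.065558=4.5117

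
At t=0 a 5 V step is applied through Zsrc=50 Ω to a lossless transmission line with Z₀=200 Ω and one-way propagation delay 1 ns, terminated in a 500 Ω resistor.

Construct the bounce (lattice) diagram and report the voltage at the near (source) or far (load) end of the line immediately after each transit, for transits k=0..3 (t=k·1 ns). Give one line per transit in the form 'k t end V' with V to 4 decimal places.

0 0 source 4.0000
1 1 load 5.7143
2 2 source 4.6857
3 3 load 4.2449

Γ_L=0.428571, Γ_S=-0.600000; launch V₁=5·200/250=4.000000
k=0 src: V=4.0000
k=1 load: inc=4.000000, refl=4.000000·0.428571=1.7143; V=0.000000+4.000000+1.714286=5.7143
k=2 src: inc=1.714286, refl=1.714286·-0.600000=-1.0286; V=4.000000+1.714286+-1.028571=4.6857
k=3 load: inc=-1.028571, refl=-1.028571·0.428571=-0.4408; V=5.714286+-1.028571+-0.440816=4.2449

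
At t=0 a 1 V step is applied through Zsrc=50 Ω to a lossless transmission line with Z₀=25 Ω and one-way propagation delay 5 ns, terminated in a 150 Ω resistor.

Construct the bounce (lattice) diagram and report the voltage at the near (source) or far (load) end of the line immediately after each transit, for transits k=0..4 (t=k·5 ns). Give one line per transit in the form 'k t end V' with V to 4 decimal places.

0 0 source 0.3333
1 5 load 0.5714
2 10 source 0.6508
3 15 load 0.7075
4 20 source 0.7264

Γ_L=0.714286, Γ_S=0.333333; launch V₁=1·25/75=0.333333
k=0 src: V=0.3333
k=1 load: inc=0.333333, refl=0.333333·0.714286=0.2381; V=0.000000+0.333333+0.238095=0.5714
k=2 src: inc=0.238095, refl=0.238095·0.333333=0.0794; V=0.333333+0.238095+0.079365=0.6508
k=3 load: inc=0.079365, refl=0.079365·0.714286=0.0567; V=0.571429+0.079365+0.056689=0.7075
k=4 src: inc=0.056689, refl=0.056689·0.333333=0.0189; V=0.650794+0.056689+0.018896=0.7264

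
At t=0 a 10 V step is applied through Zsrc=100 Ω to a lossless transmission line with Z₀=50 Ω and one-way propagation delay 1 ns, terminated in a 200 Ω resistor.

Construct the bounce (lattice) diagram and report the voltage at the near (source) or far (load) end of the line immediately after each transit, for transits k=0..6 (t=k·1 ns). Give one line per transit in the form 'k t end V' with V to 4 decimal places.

Γ_L=0.600000, Γ_S=0.333333; launch V₁=10·50/150=3.333333
k=0 src: V=3.3333
k=1 load: inc=3.333333, refl=3.333333·0.600000=2.0000; V=0.000000+3.333333+2.000000=5.3333
k=2 src: inc=2.000000, refl=2.000000·0.333333=0.6667; V=3.333333+2.000000+0.666667=6.0000
k=3 load: inc=0.666667, refl=0.666667·0.600000=0.4000; V=5.333333+0.666667+0.400000=6.4000
k=4 src: inc=0.400000, refl=0.400000·0.333333=0.1333; V=6.000000+0.400000+0.133333=6.5333
k=5 load: inc=0.133333, refl=0.133333·0.600000=0.0800; V=6.400000+0.133333+0.080000=6.6133
k=6 src: inc=0.080000, refl=0.080000·0.333333=0.0267; V=6.533333+0.080000+0.026667=6.6400

0 0 source 3.3333
1 1 load 5.3333
2 2 source 6.0000
3 3 load 6.4000
4 4 source 6.5333
5 5 load 6.6133
6 6 source 6.6400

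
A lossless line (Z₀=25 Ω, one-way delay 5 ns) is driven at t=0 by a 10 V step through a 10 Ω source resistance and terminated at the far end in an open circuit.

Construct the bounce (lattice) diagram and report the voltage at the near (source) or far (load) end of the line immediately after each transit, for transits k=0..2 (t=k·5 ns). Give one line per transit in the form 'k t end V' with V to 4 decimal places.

Γ_L=1.000000, Γ_S=-0.428571; launch V₁=10·25/35=7.142857
k=0 src: V=7.1429
k=1 load: inc=7.142857, refl=7.142857·1.000000=7.1429; V=0.000000+7.142857+7.142857=14.2857
k=2 src: inc=7.142857, refl=7.142857·-0.428571=-3.0612; V=7.142857+7.142857+-3.061224=11.2245

0 0 source 7.1429
1 5 load 14.2857
2 10 source 11.2245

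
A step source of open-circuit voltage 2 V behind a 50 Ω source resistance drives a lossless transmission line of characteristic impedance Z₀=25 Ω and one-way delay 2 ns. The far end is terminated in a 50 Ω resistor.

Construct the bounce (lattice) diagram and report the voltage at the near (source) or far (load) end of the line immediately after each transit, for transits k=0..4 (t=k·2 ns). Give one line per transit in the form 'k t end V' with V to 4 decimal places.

Γ_L=0.333333, Γ_S=0.333333; launch V₁=2·25/75=0.666667
k=0 src: V=0.6667
k=1 load: inc=0.666667, refl=0.666667·0.333333=0.2222; V=0.000000+0.666667+0.222222=0.8889
k=2 src: inc=0.222222, refl=0.222222·0.333333=0.0741; V=0.666667+0.222222+0.074074=0.9630
k=3 load: inc=0.074074, refl=0.074074·0.333333=0.0247; V=0.888889+0.074074+0.024691=0.9877
k=4 src: inc=0.024691, refl=0.024691·0.333333=0.0082; V=0.962963+0.024691+0.008230=0.9959

0 0 source 0.6667
1 2 load 0.8889
2 4 source 0.9630
3 6 load 0.9877
4 8 source 0.9959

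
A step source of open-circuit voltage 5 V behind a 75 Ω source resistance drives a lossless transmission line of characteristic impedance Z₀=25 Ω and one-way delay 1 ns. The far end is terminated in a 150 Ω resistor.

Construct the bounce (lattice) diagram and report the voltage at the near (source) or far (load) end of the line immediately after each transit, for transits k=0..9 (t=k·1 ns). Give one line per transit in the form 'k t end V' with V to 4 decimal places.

Γ_L=0.714286, Γ_S=0.500000; launch V₁=5·25/100=1.250000
k=0 src: V=1.2500
k=1 load: inc=1.250000, refl=1.250000·0.714286=0.8929; V=0.000000+1.250000+0.892857=2.1429
k=2 src: inc=0.892857, refl=0.892857·0.500000=0.4464; V=1.250000+0.892857+0.446429=2.5893
k=3 load: inc=0.446429, refl=0.446429·0.714286=0.3189; V=2.142857+0.446429+0.318878=2.9082
k=4 src: inc=0.318878, refl=0.318878·0.500000=0.1594; V=2.589286+0.318878+0.159439=3.0676
k=5 load: inc=0.159439, refl=0.159439·0.714286=0.1139; V=2.908163+0.159439+0.113885=3.1815
k=6 src: inc=0.113885, refl=0.113885·0.500000=0.0569; V=3.067602+0.113885+0.056942=3.2384
k=7 load: inc=0.056942, refl=0.056942·0.714286=0.0407; V=3.181487+0.056942+0.040673=3.2791
k=8 src: inc=0.040673, refl=0.040673·0.500000=0.0203; V=3.238429+0.040673+0.020337=3.2994
k=9 load: inc=0.020337, refl=0.020337·0.714286=0.0145; V=3.279102+0.020337+0.014526=3.3140

0 0 source 1.2500
1 1 load 2.1429
2 2 source 2.5893
3 3 load 2.9082
4 4 source 3.0676
5 5 load 3.1815
6 6 source 3.2384
7 7 load 3.2791
8 8 source 3.2994
9 9 load 3.3140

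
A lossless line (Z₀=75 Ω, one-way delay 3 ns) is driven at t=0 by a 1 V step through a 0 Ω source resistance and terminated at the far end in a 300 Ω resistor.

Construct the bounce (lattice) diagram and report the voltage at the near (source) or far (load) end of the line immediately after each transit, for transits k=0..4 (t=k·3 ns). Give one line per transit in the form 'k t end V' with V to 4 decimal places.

0 0 source 1.0000
1 3 load 1.6000
2 6 source 1.0000
3 9 load 0.6400
4 12 source 1.0000

Γ_L=0.600000, Γ_S=-1.000000; launch V₁=1·75/75=1.000000
k=0 src: V=1.0000
k=1 load: inc=1.000000, refl=1.000000·0.600000=0.6000; V=0.000000+1.000000+0.600000=1.6000
k=2 src: inc=0.600000, refl=0.600000·-1.000000=-0.6000; V=1.000000+0.600000+-0.600000=1.0000
k=3 load: inc=-0.600000, refl=-0.600000·0.600000=-0.3600; V=1.600000+-0.600000+-0.360000=0.6400
k=4 src: inc=-0.360000, refl=-0.360000·-1.000000=0.3600; V=1.000000+-0.360000+0.360000=1.0000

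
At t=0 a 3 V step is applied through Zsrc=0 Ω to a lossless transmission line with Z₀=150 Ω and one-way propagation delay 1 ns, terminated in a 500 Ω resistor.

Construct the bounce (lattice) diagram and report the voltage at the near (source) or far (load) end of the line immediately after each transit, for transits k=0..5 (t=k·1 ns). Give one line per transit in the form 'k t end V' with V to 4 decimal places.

Γ_L=0.538462, Γ_S=-1.000000; launch V₁=3·150/150=3.000000
k=0 src: V=3.0000
k=1 load: inc=3.000000, refl=3.000000·0.538462=1.6154; V=0.000000+3.000000+1.615385=4.6154
k=2 src: inc=1.615385, refl=1.615385·-1.000000=-1.6154; V=3.000000+1.615385+-1.615385=3.0000
k=3 load: inc=-1.615385, refl=-1.615385·0.538462=-0.8698; V=4.615385+-1.615385+-0.869822=2.1302
k=4 src: inc=-0.869822, refl=-0.869822·-1.000000=0.8698; V=3.000000+-0.869822+0.869822=3.0000
k=5 load: inc=0.869822, refl=0.869822·0.538462=0.4684; V=2.130178+0.869822+0.468366=3.4684

0 0 source 3.0000
1 1 load 4.6154
2 2 source 3.0000
3 3 load 2.1302
4 4 source 3.0000
5 5 load 3.4684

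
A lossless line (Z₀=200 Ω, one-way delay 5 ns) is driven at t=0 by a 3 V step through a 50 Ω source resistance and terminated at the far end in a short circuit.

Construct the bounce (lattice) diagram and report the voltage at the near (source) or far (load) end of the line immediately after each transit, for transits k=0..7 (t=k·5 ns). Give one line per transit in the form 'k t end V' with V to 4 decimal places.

Γ_L=-1.000000, Γ_S=-0.600000; launch V₁=3·200/250=2.400000
k=0 src: V=2.4000
k=1 load: inc=2.400000, refl=2.400000·-1.000000=-2.4000; V=0.000000+2.400000+-2.400000=0.0000
k=2 src: inc=-2.400000, refl=-2.400000·-0.600000=1.4400; V=2.400000+-2.400000+1.440000=1.4400
k=3 load: inc=1.440000, refl=1.440000·-1.000000=-1.4400; V=0.000000+1.440000+-1.440000=0.0000
k=4 src: inc=-1.440000, refl=-1.440000·-0.600000=0.8640; V=1.440000+-1.440000+0.864000=0.8640
k=5 load: inc=0.864000, refl=0.864000·-1.000000=-0.8640; V=0.000000+0.864000+-0.864000=0.0000
k=6 src: inc=-0.864000, refl=-0.864000·-0.600000=0.5184; V=0.864000+-0.864000+0.518400=0.5184
k=7 load: inc=0.518400, refl=0.518400·-1.000000=-0.5184; V=0.000000+0.518400+-0.518400=0.0000

0 0 source 2.4000
1 5 load 0.0000
2 10 source 1.4400
3 15 load 0.0000
4 20 source 0.8640
5 25 load 0.0000
6 30 source 0.5184
7 35 load 0.0000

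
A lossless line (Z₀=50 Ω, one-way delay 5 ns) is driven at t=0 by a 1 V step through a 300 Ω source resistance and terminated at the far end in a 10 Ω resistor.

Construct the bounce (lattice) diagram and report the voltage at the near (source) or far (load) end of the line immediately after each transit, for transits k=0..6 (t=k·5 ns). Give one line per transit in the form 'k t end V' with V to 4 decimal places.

0 0 source 0.1429
1 5 load 0.0476
2 10 source -0.0204
3 15 load 0.0249
4 20 source 0.0573
5 25 load 0.0357
6 30 source 0.0203

Γ_L=-0.666667, Γ_S=0.714286; launch V₁=1·50/350=0.142857
k=0 src: V=0.1429
k=1 load: inc=0.142857, refl=0.142857·-0.666667=-0.0952; V=0.000000+0.142857+-0.095238=0.0476
k=2 src: inc=-0.095238, refl=-0.095238·0.714286=-0.0680; V=0.142857+-0.095238+-0.068027=-0.0204
k=3 load: inc=-0.068027, refl=-0.068027·-0.666667=0.0454; V=0.047619+-0.068027+0.045351=0.0249
k=4 src: inc=0.045351, refl=0.045351·0.714286=0.0324; V=-0.020408+0.045351+0.032394=0.0573
k=5 load: inc=0.032394, refl=0.032394·-0.666667=-0.0216; V=0.024943+0.032394+-0.021596=0.0357
k=6 src: inc=-0.021596, refl=-0.021596·0.714286=-0.0154; V=0.057337+-0.021596+-0.015426=0.0203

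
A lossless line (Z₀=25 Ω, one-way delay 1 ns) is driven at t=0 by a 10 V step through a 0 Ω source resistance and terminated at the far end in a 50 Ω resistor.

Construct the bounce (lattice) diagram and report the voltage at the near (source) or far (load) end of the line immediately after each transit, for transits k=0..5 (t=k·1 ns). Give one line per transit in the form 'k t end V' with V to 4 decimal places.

0 0 source 10.0000
1 1 load 13.3333
2 2 source 10.0000
3 3 load 8.8889
4 4 source 10.0000
5 5 load 10.3704

Γ_L=0.333333, Γ_S=-1.000000; launch V₁=10·25/25=10.000000
k=0 src: V=10.0000
k=1 load: inc=10.000000, refl=10.000000·0.333333=3.3333; V=0.000000+10.000000+3.333333=13.3333
k=2 src: inc=3.333333, refl=3.333333·-1.000000=-3.3333; V=10.000000+3.333333+-3.333333=10.0000
k=3 load: inc=-3.333333, refl=-3.333333·0.333333=-1.1111; V=13.333333+-3.333333+-1.111111=8.8889
k=4 src: inc=-1.111111, refl=-1.111111·-1.000000=1.1111; V=10.000000+-1.111111+1.111111=10.0000
k=5 load: inc=1.111111, refl=1.111111·0.333333=0.3704; V=8.888889+1.111111+0.370370=10.3704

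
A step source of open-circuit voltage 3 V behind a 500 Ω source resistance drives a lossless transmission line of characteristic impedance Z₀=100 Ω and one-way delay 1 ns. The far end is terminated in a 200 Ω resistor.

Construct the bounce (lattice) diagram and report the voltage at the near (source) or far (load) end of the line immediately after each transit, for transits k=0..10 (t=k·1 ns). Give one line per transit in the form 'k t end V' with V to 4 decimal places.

0 0 source 0.5000
1 1 load 0.6667
2 2 source 0.7778
3 3 load 0.8148
4 4 source 0.8395
5 5 load 0.8477
6 6 source 0.8532
7 7 load 0.8551
8 8 source 0.8563
9 9 load 0.8567
10 10 source 0.8569

Γ_L=0.333333, Γ_S=0.666667; launch V₁=3·100/600=0.500000
k=0 src: V=0.5000
k=1 load: inc=0.500000, refl=0.500000·0.333333=0.1667; V=0.000000+0.500000+0.166667=0.6667
k=2 src: inc=0.166667, refl=0.166667·0.666667=0.1111; V=0.500000+0.166667+0.111111=0.7778
k=3 load: inc=0.111111, refl=0.111111·0.333333=0.0370; V=0.666667+0.111111+0.037037=0.8148
k=4 src: inc=0.037037, refl=0.037037·0.666667=0.0247; V=0.777778+0.037037+0.024691=0.8395
k=5 load: inc=0.024691, refl=0.024691·0.333333=0.0082; V=0.814815+0.024691+0.008230=0.8477
k=6 src: inc=0.008230, refl=0.008230·0.666667=0.0055; V=0.839506+0.008230+0.005487=0.8532
k=7 load: inc=0.005487, refl=0.005487·0.333333=0.0018; V=0.847737+0.005487+0.001829=0.8551
k=8 src: inc=0.001829, refl=0.001829·0.666667=0.0012; V=0.853224+0.001829+0.001219=0.8563
k=9 load: inc=0.001219, refl=0.001219·0.333333=0.0004; V=0.855053+0.001219+0.000406=0.8567
k=10 src: inc=0.000406, refl=0.000406·0.666667=0.0003; V=0.856272+0.000406+0.000271=0.8569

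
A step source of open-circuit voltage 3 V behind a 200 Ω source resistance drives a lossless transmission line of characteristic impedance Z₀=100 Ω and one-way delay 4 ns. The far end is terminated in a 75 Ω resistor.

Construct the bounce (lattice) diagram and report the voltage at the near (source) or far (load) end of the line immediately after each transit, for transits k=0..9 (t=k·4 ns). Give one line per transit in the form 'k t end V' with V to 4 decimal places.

0 0 source 1.0000
1 4 load 0.8571
2 8 source 0.8095
3 12 load 0.8163
4 16 source 0.8186
5 20 load 0.8183
6 24 source 0.8182
7 28 load 0.8182
8 32 source 0.8182
9 36 load 0.8182

Γ_L=-0.142857, Γ_S=0.333333; launch V₁=3·100/300=1.000000
k=0 src: V=1.0000
k=1 load: inc=1.000000, refl=1.000000·-0.142857=-0.1429; V=0.000000+1.000000+-0.142857=0.8571
k=2 src: inc=-0.142857, refl=-0.142857·0.333333=-0.0476; V=1.000000+-0.142857+-0.047619=0.8095
k=3 load: inc=-0.047619, refl=-0.047619·-0.142857=0.0068; V=0.857143+-0.047619+0.006803=0.8163
k=4 src: inc=0.006803, refl=0.006803·0.333333=0.0023; V=0.809524+0.006803+0.002268=0.8186
k=5 load: inc=0.002268, refl=0.002268·-0.142857=-0.0003; V=0.816327+0.002268+-0.000324=0.8183
k=6 src: inc=-0.000324, refl=-0.000324·0.333333=-0.0001; V=0.818594+-0.000324+-0.000108=0.8182
k=7 load: inc=-0.000108, refl=-0.000108·-0.142857=0.0000; V=0.818270+-0.000108+0.000015=0.8182
k=8 src: inc=0.000015, refl=0.000015·0.333333=0.0000; V=0.818162+0.000015+0.000005=0.8182
k=9 load: inc=0.000005, refl=0.000005·-0.142857=-0.0000; V=0.818178+0.000005+-0.000001=0.8182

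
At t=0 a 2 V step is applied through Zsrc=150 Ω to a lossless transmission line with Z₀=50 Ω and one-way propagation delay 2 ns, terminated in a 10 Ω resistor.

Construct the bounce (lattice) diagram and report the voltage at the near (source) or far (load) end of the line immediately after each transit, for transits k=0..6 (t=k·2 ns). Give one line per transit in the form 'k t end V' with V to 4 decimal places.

0 0 source 0.5000
1 2 load 0.1667
2 4 source 0.0000
3 6 load 0.1111
4 8 source 0.1667
5 10 load 0.1296
6 12 source 0.1111

Γ_L=-0.666667, Γ_S=0.500000; launch V₁=2·50/200=0.500000
k=0 src: V=0.5000
k=1 load: inc=0.500000, refl=0.500000·-0.666667=-0.3333; V=0.000000+0.500000+-0.333333=0.1667
k=2 src: inc=-0.333333, refl=-0.333333·0.500000=-0.1667; V=0.500000+-0.333333+-0.166667=0.0000
k=3 load: inc=-0.166667, refl=-0.166667·-0.666667=0.1111; V=0.166667+-0.166667+0.111111=0.1111
k=4 src: inc=0.111111, refl=0.111111·0.500000=0.0556; V=0.000000+0.111111+0.055556=0.1667
k=5 load: inc=0.055556, refl=0.055556·-0.666667=-0.0370; V=0.111111+0.055556+-0.037037=0.1296
k=6 src: inc=-0.037037, refl=-0.037037·0.500000=-0.0185; V=0.166667+-0.037037+-0.018519=0.1111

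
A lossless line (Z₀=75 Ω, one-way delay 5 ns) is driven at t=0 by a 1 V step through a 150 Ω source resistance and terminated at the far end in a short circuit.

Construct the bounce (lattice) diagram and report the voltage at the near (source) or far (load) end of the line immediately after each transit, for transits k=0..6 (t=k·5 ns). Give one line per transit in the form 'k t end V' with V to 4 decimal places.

0 0 source 0.3333
1 5 load 0.0000
2 10 source -0.1111
3 15 load 0.0000
4 20 source 0.0370
5 25 load 0.0000
6 30 source -0.0123

Γ_L=-1.000000, Γ_S=0.333333; launch V₁=1·75/225=0.333333
k=0 src: V=0.3333
k=1 load: inc=0.333333, refl=0.333333·-1.000000=-0.3333; V=0.000000+0.333333+-0.333333=0.0000
k=2 src: inc=-0.333333, refl=-0.333333·0.333333=-0.1111; V=0.333333+-0.333333+-0.111111=-0.1111
k=3 load: inc=-0.111111, refl=-0.111111·-1.000000=0.1111; V=0.000000+-0.111111+0.111111=0.0000
k=4 src: inc=0.111111, refl=0.111111·0.333333=0.0370; V=-0.111111+0.111111+0.037037=0.0370
k=5 load: inc=0.037037, refl=0.037037·-1.000000=-0.0370; V=0.000000+0.037037+-0.037037=0.0000
k=6 src: inc=-0.037037, refl=-0.037037·0.333333=-0.0123; V=0.037037+-0.037037+-0.012346=-0.0123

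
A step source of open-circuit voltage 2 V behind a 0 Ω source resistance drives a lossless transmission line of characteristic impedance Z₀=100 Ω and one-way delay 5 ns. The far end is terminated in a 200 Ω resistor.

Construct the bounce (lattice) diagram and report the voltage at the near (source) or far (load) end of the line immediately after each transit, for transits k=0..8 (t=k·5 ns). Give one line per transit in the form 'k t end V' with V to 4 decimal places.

0 0 source 2.0000
1 5 load 2.6667
2 10 source 2.0000
3 15 load 1.7778
4 20 source 2.0000
5 25 load 2.0741
6 30 source 2.0000
7 35 load 1.9753
8 40 source 2.0000

Γ_L=0.333333, Γ_S=-1.000000; launch V₁=2·100/100=2.000000
k=0 src: V=2.0000
k=1 load: inc=2.000000, refl=2.000000·0.333333=0.6667; V=0.000000+2.000000+0.666667=2.6667
k=2 src: inc=0.666667, refl=0.666667·-1.000000=-0.6667; V=2.000000+0.666667+-0.666667=2.0000
k=3 load: inc=-0.666667, refl=-0.666667·0.333333=-0.2222; V=2.666667+-0.666667+-0.222222=1.7778
k=4 src: inc=-0.222222, refl=-0.222222·-1.000000=0.2222; V=2.000000+-0.222222+0.222222=2.0000
k=5 load: inc=0.222222, refl=0.222222·0.333333=0.0741; V=1.777778+0.222222+0.074074=2.0741
k=6 src: inc=0.074074, refl=0.074074·-1.000000=-0.0741; V=2.000000+0.074074+-0.074074=2.0000
k=7 load: inc=-0.074074, refl=-0.074074·0.333333=-0.0247; V=2.074074+-0.074074+-0.024691=1.9753
k=8 src: inc=-0.024691, refl=-0.024691·-1.000000=0.0247; V=2.000000+-0.024691+0.024691=2.0000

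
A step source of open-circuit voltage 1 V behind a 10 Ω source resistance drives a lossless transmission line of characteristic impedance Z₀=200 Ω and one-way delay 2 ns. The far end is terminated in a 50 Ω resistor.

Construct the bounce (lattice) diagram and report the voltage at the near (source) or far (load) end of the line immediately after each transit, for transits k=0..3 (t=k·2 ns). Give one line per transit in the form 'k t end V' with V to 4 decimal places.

Γ_L=-0.600000, Γ_S=-0.904762; launch V₁=1·200/210=0.952381
k=0 src: V=0.9524
k=1 load: inc=0.952381, refl=0.952381·-0.600000=-0.5714; V=0.000000+0.952381+-0.571429=0.3810
k=2 src: inc=-0.571429, refl=-0.571429·-0.904762=0.5170; V=0.952381+-0.571429+0.517007=0.8980
k=3 load: inc=0.517007, refl=0.517007·-0.600000=-0.3102; V=0.380952+0.517007+-0.310204=0.5878

0 0 source 0.9524
1 2 load 0.3810
2 4 source 0.8980
3 6 load 0.5878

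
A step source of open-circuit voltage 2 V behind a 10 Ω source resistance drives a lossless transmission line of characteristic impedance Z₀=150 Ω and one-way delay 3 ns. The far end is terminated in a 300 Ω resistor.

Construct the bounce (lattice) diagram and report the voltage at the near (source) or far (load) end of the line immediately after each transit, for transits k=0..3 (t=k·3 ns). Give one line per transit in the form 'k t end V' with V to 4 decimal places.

0 0 source 1.8750
1 3 load 2.5000
2 6 source 1.9531
3 9 load 1.7708

Γ_L=0.333333, Γ_S=-0.875000; launch V₁=2·150/160=1.875000
k=0 src: V=1.8750
k=1 load: inc=1.875000, refl=1.875000·0.333333=0.6250; V=0.000000+1.875000+0.625000=2.5000
k=2 src: inc=0.625000, refl=0.625000·-0.875000=-0.5469; V=1.875000+0.625000+-0.546875=1.9531
k=3 load: inc=-0.546875, refl=-0.546875·0.333333=-0.1823; V=2.500000+-0.546875+-0.182292=1.7708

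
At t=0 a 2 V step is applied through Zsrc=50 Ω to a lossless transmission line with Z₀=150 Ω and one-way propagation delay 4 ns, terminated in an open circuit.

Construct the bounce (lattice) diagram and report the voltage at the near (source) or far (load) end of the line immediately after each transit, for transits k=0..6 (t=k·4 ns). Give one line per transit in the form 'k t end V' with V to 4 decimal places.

0 0 source 1.5000
1 4 load 3.0000
2 8 source 2.2500
3 12 load 1.5000
4 16 source 1.8750
5 20 load 2.2500
6 24 source 2.0625

Γ_L=1.000000, Γ_S=-0.500000; launch V₁=2·150/200=1.500000
k=0 src: V=1.5000
k=1 load: inc=1.500000, refl=1.500000·1.000000=1.5000; V=0.000000+1.500000+1.500000=3.0000
k=2 src: inc=1.500000, refl=1.500000·-0.500000=-0.7500; V=1.500000+1.500000+-0.750000=2.2500
k=3 load: inc=-0.750000, refl=-0.750000·1.000000=-0.7500; V=3.000000+-0.750000+-0.750000=1.5000
k=4 src: inc=-0.750000, refl=-0.750000·-0.500000=0.3750; V=2.250000+-0.750000+0.375000=1.8750
k=5 load: inc=0.375000, refl=0.375000·1.000000=0.3750; V=1.500000+0.375000+0.375000=2.2500
k=6 src: inc=0.375000, refl=0.375000·-0.500000=-0.1875; V=1.875000+0.375000+-0.187500=2.0625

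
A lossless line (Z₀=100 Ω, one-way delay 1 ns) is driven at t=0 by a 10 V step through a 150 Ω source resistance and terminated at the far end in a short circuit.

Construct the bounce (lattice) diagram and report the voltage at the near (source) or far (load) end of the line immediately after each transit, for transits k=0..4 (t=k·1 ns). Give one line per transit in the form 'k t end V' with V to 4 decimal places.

0 0 source 4.0000
1 1 load 0.0000
2 2 source -0.8000
3 3 load 0.0000
4 4 source 0.1600

Γ_L=-1.000000, Γ_S=0.200000; launch V₁=10·100/250=4.000000
k=0 src: V=4.0000
k=1 load: inc=4.000000, refl=4.000000·-1.000000=-4.0000; V=0.000000+4.000000+-4.000000=0.0000
k=2 src: inc=-4.000000, refl=-4.000000·0.200000=-0.8000; V=4.000000+-4.000000+-0.800000=-0.8000
k=3 load: inc=-0.800000, refl=-0.800000·-1.000000=0.8000; V=0.000000+-0.800000+0.800000=0.0000
k=4 src: inc=0.800000, refl=0.800000·0.200000=0.1600; V=-0.800000+0.800000+0.160000=0.1600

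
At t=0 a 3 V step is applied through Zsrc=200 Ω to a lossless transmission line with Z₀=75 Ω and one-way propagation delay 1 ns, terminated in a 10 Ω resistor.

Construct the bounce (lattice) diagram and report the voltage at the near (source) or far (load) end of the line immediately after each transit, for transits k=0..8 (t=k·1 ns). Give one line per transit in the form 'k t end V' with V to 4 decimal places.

Γ_L=-0.764706, Γ_S=0.454545; launch V₁=3·75/275=0.818182
k=0 src: V=0.8182
k=1 load: inc=0.818182, refl=0.818182·-0.764706=-0.6257; V=0.000000+0.818182+-0.625668=0.1925
k=2 src: inc=-0.625668, refl=-0.625668·0.454545=-0.2844; V=0.818182+-0.625668+-0.284395=-0.0919
k=3 load: inc=-0.284395, refl=-0.284395·-0.764706=0.2175; V=0.192513+-0.284395+0.217478=0.1256
k=4 src: inc=0.217478, refl=0.217478·0.454545=0.0989; V=-0.091881+0.217478+0.098854=0.2245
k=5 load: inc=0.098854, refl=0.098854·-0.764706=-0.0756; V=0.125597+0.098854+-0.075594=0.1489
k=6 src: inc=-0.075594, refl=-0.075594·0.454545=-0.0344; V=0.224451+-0.075594+-0.034361=0.1145
k=7 load: inc=-0.034361, refl=-0.034361·-0.764706=0.0263; V=0.148857+-0.034361+0.026276=0.1408
k=8 src: inc=0.026276, refl=0.026276·0.454545=0.0119; V=0.114496+0.026276+0.011944=0.1527

0 0 source 0.8182
1 1 load 0.1925
2 2 source -0.0919
3 3 load 0.1256
4 4 source 0.2245
5 5 load 0.1489
6 6 source 0.1145
7 7 load 0.1408
8 8 source 0.1527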